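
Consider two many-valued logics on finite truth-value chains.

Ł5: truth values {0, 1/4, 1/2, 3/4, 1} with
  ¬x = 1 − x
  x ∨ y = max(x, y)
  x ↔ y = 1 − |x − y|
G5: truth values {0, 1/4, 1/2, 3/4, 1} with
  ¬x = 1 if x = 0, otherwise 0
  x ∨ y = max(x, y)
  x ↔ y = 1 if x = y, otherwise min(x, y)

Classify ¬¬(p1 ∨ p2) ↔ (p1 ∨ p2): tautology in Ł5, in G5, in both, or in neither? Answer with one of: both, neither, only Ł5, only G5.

only Ł5

In Ł5: every assignment gives 1 — tautology.
In G5: at p1 = 0, p2 = 1/4 the value is 1/4 — not a tautology.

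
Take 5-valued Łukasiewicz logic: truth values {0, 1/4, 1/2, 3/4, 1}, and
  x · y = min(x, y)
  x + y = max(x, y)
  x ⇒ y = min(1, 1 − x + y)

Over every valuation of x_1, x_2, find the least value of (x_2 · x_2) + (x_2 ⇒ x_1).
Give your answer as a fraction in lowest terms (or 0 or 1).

1/2

Take x_1 = 0, x_2 = 1/2:
x_2 · x_2 = 1/2 · 1/2 = 1/2
x_2 ⇒ x_1 = 1/2 ⇒ 0 = 1/2
(x_2 · x_2) + (x_2 ⇒ x_1) = 1/2 + 1/2 = 1/2
No assignment yields a value below 1/2, so this is the minimum.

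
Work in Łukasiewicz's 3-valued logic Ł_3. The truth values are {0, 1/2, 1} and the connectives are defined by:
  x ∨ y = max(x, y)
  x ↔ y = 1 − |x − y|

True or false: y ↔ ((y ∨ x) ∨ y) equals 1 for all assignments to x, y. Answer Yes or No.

No

Counterexample: take x = 1/2, y = 0.
y ∨ x = 0 ∨ 1/2 = 1/2
(y ∨ x) ∨ y = 1/2 ∨ 0 = 1/2
y ↔ ((y ∨ x) ∨ y) = 0 ↔ 1/2 = 1/2
This gives 1/2 ≠ 1.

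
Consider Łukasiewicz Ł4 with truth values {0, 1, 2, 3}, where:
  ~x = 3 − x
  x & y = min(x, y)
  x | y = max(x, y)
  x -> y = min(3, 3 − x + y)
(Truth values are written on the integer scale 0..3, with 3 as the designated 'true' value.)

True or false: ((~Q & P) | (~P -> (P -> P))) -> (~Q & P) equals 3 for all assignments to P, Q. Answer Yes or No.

Counterexample: take P = 0, Q = 0.
~Q = ~0 = 3
~Q & P = 3 & 0 = 0
~P = ~0 = 3
P -> P = 0 -> 0 = 3
~P -> (P -> P) = 3 -> 3 = 3
(~Q & P) | (~P -> (P -> P)) = 0 | 3 = 3
~Q = ~0 = 3
~Q & P = 3 & 0 = 0
((~Q & P) | (~P -> (P -> P))) -> (~Q & P) = 3 -> 0 = 0
This gives 0 ≠ 3.

No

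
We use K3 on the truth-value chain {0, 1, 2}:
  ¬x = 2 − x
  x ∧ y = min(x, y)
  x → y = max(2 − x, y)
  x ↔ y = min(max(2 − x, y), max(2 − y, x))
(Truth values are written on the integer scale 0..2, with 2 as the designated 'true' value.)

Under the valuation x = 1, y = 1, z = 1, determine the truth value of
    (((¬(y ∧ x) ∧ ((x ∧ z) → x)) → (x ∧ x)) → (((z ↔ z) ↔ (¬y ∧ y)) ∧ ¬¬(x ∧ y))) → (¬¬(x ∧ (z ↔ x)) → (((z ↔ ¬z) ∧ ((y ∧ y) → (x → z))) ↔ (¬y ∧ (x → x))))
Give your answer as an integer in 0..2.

y ∧ x = 1 ∧ 1 = 1
¬(y ∧ x) = ¬1 = 1
x ∧ z = 1 ∧ 1 = 1
(x ∧ z) → x = 1 → 1 = 1
¬(y ∧ x) ∧ ((x ∧ z) → x) = 1 ∧ 1 = 1
x ∧ x = 1 ∧ 1 = 1
(¬(y ∧ x) ∧ ((x ∧ z) → x)) → (x ∧ x) = 1 → 1 = 1
z ↔ z = 1 ↔ 1 = 1
¬y = ¬1 = 1
¬y ∧ y = 1 ∧ 1 = 1
(z ↔ z) ↔ (¬y ∧ y) = 1 ↔ 1 = 1
x ∧ y = 1 ∧ 1 = 1
¬(x ∧ y) = ¬1 = 1
¬¬(x ∧ y) = ¬1 = 1
((z ↔ z) ↔ (¬y ∧ y)) ∧ ¬¬(x ∧ y) = 1 ∧ 1 = 1
((¬(y ∧ x) ∧ ((x ∧ z) → x)) → (x ∧ x)) → (((z ↔ z) ↔ (¬y ∧ y)) ∧ ¬¬(x ∧ y)) = 1 → 1 = 1
z ↔ x = 1 ↔ 1 = 1
x ∧ (z ↔ x) = 1 ∧ 1 = 1
¬(x ∧ (z ↔ x)) = ¬1 = 1
¬¬(x ∧ (z ↔ x)) = ¬1 = 1
¬z = ¬1 = 1
z ↔ ¬z = 1 ↔ 1 = 1
y ∧ y = 1 ∧ 1 = 1
x → z = 1 → 1 = 1
(y ∧ y) → (x → z) = 1 → 1 = 1
(z ↔ ¬z) ∧ ((y ∧ y) → (x → z)) = 1 ∧ 1 = 1
¬y = ¬1 = 1
x → x = 1 → 1 = 1
¬y ∧ (x → x) = 1 ∧ 1 = 1
((z ↔ ¬z) ∧ ((y ∧ y) → (x → z))) ↔ (¬y ∧ (x → x)) = 1 ↔ 1 = 1
¬¬(x ∧ (z ↔ x)) → (((z ↔ ¬z) ∧ ((y ∧ y) → (x → z))) ↔ (¬y ∧ (x → x))) = 1 → 1 = 1
(((¬(y ∧ x) ∧ ((x ∧ z) → x)) → (x ∧ x)) → (((z ↔ z) ↔ (¬y ∧ y)) ∧ ¬¬(x ∧ y))) → (¬¬(x ∧ (z ↔ x)) → (((z ↔ ¬z) ∧ ((y ∧ y) → (x → z))) ↔ (¬y ∧ (x → x)))) = 1 → 1 = 1

1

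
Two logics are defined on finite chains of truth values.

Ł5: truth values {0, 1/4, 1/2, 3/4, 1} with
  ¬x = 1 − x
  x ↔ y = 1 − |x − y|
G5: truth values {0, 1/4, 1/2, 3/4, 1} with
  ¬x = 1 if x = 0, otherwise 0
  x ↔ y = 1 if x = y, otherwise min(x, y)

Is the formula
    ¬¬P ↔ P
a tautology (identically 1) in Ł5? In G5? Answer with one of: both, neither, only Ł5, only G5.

In Ł5: every assignment gives 1 — tautology.
In G5: at P = 1/4 the value is 1/4 — not a tautology.

only Ł5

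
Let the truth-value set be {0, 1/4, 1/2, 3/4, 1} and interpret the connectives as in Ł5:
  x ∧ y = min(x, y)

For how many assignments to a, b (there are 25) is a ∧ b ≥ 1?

value 1: 1 assignment (counts)
value 3/4: 3 assignments
value 1/2: 5 assignments
value 1/4: 7 assignments
value 0: 9 assignments
So 1 of the 25 assignments meets the threshold.

1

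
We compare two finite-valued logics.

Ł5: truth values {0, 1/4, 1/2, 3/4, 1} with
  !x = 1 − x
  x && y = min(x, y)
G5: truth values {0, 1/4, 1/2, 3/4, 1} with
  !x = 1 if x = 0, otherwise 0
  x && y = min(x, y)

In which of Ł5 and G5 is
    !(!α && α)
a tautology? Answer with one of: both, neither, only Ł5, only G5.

only G5

In Ł5: at α = 1/4 the value is 3/4 — not a tautology.
In G5: every assignment gives 1 — tautology.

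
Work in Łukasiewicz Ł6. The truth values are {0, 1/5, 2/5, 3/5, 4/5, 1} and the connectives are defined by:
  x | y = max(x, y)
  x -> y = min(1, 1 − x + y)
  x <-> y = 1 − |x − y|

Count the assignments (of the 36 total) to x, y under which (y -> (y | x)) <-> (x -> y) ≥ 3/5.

30

value 1: 21 assignments (counts)
value 4/5: 5 assignments (counts)
value 3/5: 4 assignments (counts)
value 2/5: 3 assignments
value 1/5: 2 assignments
value 0: 1 assignment
So 30 of the 36 assignments meet the threshold.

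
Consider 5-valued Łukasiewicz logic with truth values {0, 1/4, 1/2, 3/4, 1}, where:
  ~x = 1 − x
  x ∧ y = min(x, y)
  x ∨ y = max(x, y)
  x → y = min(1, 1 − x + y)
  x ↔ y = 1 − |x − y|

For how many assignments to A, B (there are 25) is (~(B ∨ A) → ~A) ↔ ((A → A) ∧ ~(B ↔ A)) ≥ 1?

value 1: 2 assignments (counts)
value 3/4: 4 assignments
value 1/2: 6 assignments
value 1/4: 8 assignments
value 0: 5 assignments
So 2 of the 25 assignments meet the threshold.

2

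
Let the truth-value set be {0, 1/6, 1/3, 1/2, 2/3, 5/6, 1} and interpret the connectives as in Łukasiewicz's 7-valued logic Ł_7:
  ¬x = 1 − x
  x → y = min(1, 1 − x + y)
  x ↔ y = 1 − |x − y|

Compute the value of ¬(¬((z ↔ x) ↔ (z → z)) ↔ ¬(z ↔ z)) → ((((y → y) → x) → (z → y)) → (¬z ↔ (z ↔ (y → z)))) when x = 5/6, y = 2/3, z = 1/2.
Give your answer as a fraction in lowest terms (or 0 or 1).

z ↔ x = 1/2 ↔ 5/6 = 2/3
z → z = 1/2 → 1/2 = 1
(z ↔ x) ↔ (z → z) = 2/3 ↔ 1 = 2/3
¬((z ↔ x) ↔ (z → z)) = ¬2/3 = 1/3
z ↔ z = 1/2 ↔ 1/2 = 1
¬(z ↔ z) = ¬1 = 0
¬((z ↔ x) ↔ (z → z)) ↔ ¬(z ↔ z) = 1/3 ↔ 0 = 2/3
¬(¬((z ↔ x) ↔ (z → z)) ↔ ¬(z ↔ z)) = ¬2/3 = 1/3
y → y = 2/3 → 2/3 = 1
(y → y) → x = 1 → 5/6 = 5/6
z → y = 1/2 → 2/3 = 1
((y → y) → x) → (z → y) = 5/6 → 1 = 1
¬z = ¬1/2 = 1/2
y → z = 2/3 → 1/2 = 5/6
z ↔ (y → z) = 1/2 ↔ 5/6 = 2/3
¬z ↔ (z ↔ (y → z)) = 1/2 ↔ 2/3 = 5/6
(((y → y) → x) → (z → y)) → (¬z ↔ (z ↔ (y → z))) = 1 → 5/6 = 5/6
¬(¬((z ↔ x) ↔ (z → z)) ↔ ¬(z ↔ z)) → ((((y → y) → x) → (z → y)) → (¬z ↔ (z ↔ (y → z)))) = 1/3 → 5/6 = 1

1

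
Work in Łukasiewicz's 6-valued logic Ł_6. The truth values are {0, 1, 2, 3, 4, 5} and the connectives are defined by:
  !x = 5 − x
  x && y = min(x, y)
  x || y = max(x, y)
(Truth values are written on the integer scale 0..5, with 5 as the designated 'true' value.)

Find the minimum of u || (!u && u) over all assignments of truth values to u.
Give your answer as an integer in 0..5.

Take u = 0:
!u = !0 = 5
!u && u = 5 && 0 = 0
u || (!u && u) = 0 || 0 = 0
No assignment yields a value below 0, so this is the minimum.

0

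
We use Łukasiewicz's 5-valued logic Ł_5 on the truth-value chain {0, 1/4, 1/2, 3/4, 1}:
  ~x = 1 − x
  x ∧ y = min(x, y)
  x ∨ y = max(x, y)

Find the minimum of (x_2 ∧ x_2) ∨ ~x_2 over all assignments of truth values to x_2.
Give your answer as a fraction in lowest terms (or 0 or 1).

Take x_2 = 1/2:
x_2 ∧ x_2 = 1/2 ∧ 1/2 = 1/2
~x_2 = ~1/2 = 1/2
(x_2 ∧ x_2) ∨ ~x_2 = 1/2 ∨ 1/2 = 1/2
No assignment yields a value below 1/2, so this is the minimum.

1/2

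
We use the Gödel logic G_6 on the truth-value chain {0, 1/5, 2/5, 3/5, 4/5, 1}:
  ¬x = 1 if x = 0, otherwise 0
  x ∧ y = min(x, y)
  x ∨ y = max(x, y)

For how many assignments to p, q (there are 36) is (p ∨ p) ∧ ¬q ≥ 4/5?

2

value 1: 1 assignment (counts)
value 4/5: 1 assignment (counts)
value 3/5: 1 assignment
value 2/5: 1 assignment
value 1/5: 1 assignment
value 0: 31 assignments
So 2 of the 36 assignments meet the threshold.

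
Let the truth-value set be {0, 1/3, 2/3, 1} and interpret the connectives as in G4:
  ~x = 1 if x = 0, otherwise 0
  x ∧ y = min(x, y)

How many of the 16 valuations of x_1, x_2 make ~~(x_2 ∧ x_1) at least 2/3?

9

x_1 = 0, x_2 = 0 ↦ 0  <
x_1 = 0, x_2 = 1/3 ↦ 0  <
x_1 = 0, x_2 = 2/3 ↦ 0  <
x_1 = 0, x_2 = 1 ↦ 0  <
x_1 = 1/3, x_2 = 0 ↦ 0  <
x_1 = 1/3, x_2 = 1/3 ↦ 1  ≥
x_1 = 1/3, x_2 = 2/3 ↦ 1  ≥
x_1 = 1/3, x_2 = 1 ↦ 1  ≥
x_1 = 2/3, x_2 = 0 ↦ 0  <
x_1 = 2/3, x_2 = 1/3 ↦ 1  ≥
x_1 = 2/3, x_2 = 2/3 ↦ 1  ≥
x_1 = 2/3, x_2 = 1 ↦ 1  ≥
x_1 = 1, x_2 = 0 ↦ 0  <
x_1 = 1, x_2 = 1/3 ↦ 1  ≥
x_1 = 1, x_2 = 2/3 ↦ 1  ≥
x_1 = 1, x_2 = 1 ↦ 1  ≥
So 9 of the 16 assignments meet the threshold.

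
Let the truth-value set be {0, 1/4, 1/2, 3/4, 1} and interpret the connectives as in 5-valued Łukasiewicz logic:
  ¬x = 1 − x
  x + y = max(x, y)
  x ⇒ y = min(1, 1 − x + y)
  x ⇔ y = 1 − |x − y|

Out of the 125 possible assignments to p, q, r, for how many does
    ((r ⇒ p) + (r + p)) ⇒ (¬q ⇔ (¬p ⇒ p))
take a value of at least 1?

value 1: 34 assignments (counts)
value 3/4: 30 assignments
value 1/2: 26 assignments
value 1/4: 19 assignments
value 0: 16 assignments
So 34 of the 125 assignments meet the threshold.

34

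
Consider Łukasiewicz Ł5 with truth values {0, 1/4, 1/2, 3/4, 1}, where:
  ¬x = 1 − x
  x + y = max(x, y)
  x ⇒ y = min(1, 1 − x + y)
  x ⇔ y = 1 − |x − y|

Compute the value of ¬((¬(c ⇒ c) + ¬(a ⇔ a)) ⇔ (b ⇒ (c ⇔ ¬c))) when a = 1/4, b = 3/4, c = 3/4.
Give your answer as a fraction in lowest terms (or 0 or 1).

3/4

c ⇒ c = 3/4 ⇒ 3/4 = 1
¬(c ⇒ c) = ¬1 = 0
a ⇔ a = 1/4 ⇔ 1/4 = 1
¬(a ⇔ a) = ¬1 = 0
¬(c ⇒ c) + ¬(a ⇔ a) = 0 + 0 = 0
¬c = ¬3/4 = 1/4
c ⇔ ¬c = 3/4 ⇔ 1/4 = 1/2
b ⇒ (c ⇔ ¬c) = 3/4 ⇒ 1/2 = 3/4
(¬(c ⇒ c) + ¬(a ⇔ a)) ⇔ (b ⇒ (c ⇔ ¬c)) = 0 ⇔ 3/4 = 1/4
¬((¬(c ⇒ c) + ¬(a ⇔ a)) ⇔ (b ⇒ (c ⇔ ¬c))) = ¬1/4 = 3/4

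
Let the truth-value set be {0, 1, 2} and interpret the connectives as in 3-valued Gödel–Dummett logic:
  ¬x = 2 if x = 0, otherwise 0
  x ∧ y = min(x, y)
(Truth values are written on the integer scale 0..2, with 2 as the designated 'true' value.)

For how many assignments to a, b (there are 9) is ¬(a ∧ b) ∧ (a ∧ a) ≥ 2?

1

a = 0, b = 0 ↦ 0  <
a = 0, b = 1 ↦ 0  <
a = 0, b = 2 ↦ 0  <
a = 1, b = 0 ↦ 1  <
a = 1, b = 1 ↦ 0  <
a = 1, b = 2 ↦ 0  <
a = 2, b = 0 ↦ 2  ≥
a = 2, b = 1 ↦ 0  <
a = 2, b = 2 ↦ 0  <
So 1 of the 9 assignments meets the threshold.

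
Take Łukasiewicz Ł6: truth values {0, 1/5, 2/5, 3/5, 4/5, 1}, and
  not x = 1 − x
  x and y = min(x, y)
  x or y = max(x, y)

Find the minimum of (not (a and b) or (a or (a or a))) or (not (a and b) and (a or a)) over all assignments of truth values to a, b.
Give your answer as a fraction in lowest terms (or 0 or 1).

3/5

Take a = 2/5, b = 2/5:
a and b = 2/5 and 2/5 = 2/5
not (a and b) = not 2/5 = 3/5
a or a = 2/5 or 2/5 = 2/5
a or (a or a) = 2/5 or 2/5 = 2/5
not (a and b) or (a or (a or a)) = 3/5 or 2/5 = 3/5
a and b = 2/5 and 2/5 = 2/5
not (a and b) = not 2/5 = 3/5
a or a = 2/5 or 2/5 = 2/5
not (a and b) and (a or a) = 3/5 and 2/5 = 2/5
(not (a and b) or (a or (a or a))) or (not (a and b) and (a or a)) = 3/5 or 2/5 = 3/5
No assignment yields a value below 3/5, so this is the minimum.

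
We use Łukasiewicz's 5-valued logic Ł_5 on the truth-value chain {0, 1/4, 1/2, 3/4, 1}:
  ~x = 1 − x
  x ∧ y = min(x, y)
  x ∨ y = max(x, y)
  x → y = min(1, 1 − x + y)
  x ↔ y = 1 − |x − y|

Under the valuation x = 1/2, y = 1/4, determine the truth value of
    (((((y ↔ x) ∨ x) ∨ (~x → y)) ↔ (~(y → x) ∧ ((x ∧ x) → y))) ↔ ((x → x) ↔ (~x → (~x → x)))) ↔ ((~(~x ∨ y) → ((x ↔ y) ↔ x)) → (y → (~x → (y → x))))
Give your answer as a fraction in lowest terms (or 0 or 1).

y ↔ x = 1/4 ↔ 1/2 = 3/4
(y ↔ x) ∨ x = 3/4 ∨ 1/2 = 3/4
~x = ~1/2 = 1/2
~x → y = 1/2 → 1/4 = 3/4
((y ↔ x) ∨ x) ∨ (~x → y) = 3/4 ∨ 3/4 = 3/4
y → x = 1/4 → 1/2 = 1
~(y → x) = ~1 = 0
x ∧ x = 1/2 ∧ 1/2 = 1/2
(x ∧ x) → y = 1/2 → 1/4 = 3/4
~(y → x) ∧ ((x ∧ x) → y) = 0 ∧ 3/4 = 0
(((y ↔ x) ∨ x) ∨ (~x → y)) ↔ (~(y → x) ∧ ((x ∧ x) → y)) = 3/4 ↔ 0 = 1/4
x → x = 1/2 → 1/2 = 1
~x = ~1/2 = 1/2
~x = ~1/2 = 1/2
~x → x = 1/2 → 1/2 = 1
~x → (~x → x) = 1/2 → 1 = 1
(x → x) ↔ (~x → (~x → x)) = 1 ↔ 1 = 1
((((y ↔ x) ∨ x) ∨ (~x → y)) ↔ (~(y → x) ∧ ((x ∧ x) → y))) ↔ ((x → x) ↔ (~x → (~x → x))) = 1/4 ↔ 1 = 1/4
~x = ~1/2 = 1/2
~x ∨ y = 1/2 ∨ 1/4 = 1/2
~(~x ∨ y) = ~1/2 = 1/2
x ↔ y = 1/2 ↔ 1/4 = 3/4
(x ↔ y) ↔ x = 3/4 ↔ 1/2 = 3/4
~(~x ∨ y) → ((x ↔ y) ↔ x) = 1/2 → 3/4 = 1
~x = ~1/2 = 1/2
y → x = 1/4 → 1/2 = 1
~x → (y → x) = 1/2 → 1 = 1
y → (~x → (y → x)) = 1/4 → 1 = 1
(~(~x ∨ y) → ((x ↔ y) ↔ x)) → (y → (~x → (y → x))) = 1 → 1 = 1
(((((y ↔ x) ∨ x) ∨ (~x → y)) ↔ (~(y → x) ∧ ((x ∧ x) → y))) ↔ ((x → x) ↔ (~x → (~x → x)))) ↔ ((~(~x ∨ y) → ((x ↔ y) ↔ x)) → (y → (~x → (y → x)))) = 1/4 ↔ 1 = 1/4

1/4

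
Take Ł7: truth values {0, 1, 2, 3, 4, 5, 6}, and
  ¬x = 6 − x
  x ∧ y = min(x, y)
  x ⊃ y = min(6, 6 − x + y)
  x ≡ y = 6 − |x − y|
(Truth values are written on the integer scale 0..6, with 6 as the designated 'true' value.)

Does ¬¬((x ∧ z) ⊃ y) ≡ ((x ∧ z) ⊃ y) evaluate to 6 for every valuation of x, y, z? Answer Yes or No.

At x = 6, y = 4, z = 0, for instance:
x ∧ z = 6 ∧ 0 = 0
(x ∧ z) ⊃ y = 0 ⊃ 4 = 6
¬((x ∧ z) ⊃ y) = ¬6 = 0
¬¬((x ∧ z) ⊃ y) = ¬0 = 6
¬¬((x ∧ z) ⊃ y) ≡ ((x ∧ z) ⊃ y) = 6 ≡ 6 = 6
and checking the remaining 342 assignments likewise gives ≥ 6 in every case.

Yes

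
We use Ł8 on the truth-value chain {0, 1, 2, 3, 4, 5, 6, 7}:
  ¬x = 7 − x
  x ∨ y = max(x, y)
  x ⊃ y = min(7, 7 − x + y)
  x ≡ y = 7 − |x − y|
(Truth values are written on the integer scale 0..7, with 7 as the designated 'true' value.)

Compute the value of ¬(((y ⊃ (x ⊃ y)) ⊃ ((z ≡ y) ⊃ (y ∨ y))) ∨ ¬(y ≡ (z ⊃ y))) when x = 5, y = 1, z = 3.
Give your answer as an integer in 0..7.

x ⊃ y = 5 ⊃ 1 = 3
y ⊃ (x ⊃ y) = 1 ⊃ 3 = 7
z ≡ y = 3 ≡ 1 = 5
y ∨ y = 1 ∨ 1 = 1
(z ≡ y) ⊃ (y ∨ y) = 5 ⊃ 1 = 3
(y ⊃ (x ⊃ y)) ⊃ ((z ≡ y) ⊃ (y ∨ y)) = 7 ⊃ 3 = 3
z ⊃ y = 3 ⊃ 1 = 5
y ≡ (z ⊃ y) = 1 ≡ 5 = 3
¬(y ≡ (z ⊃ y)) = ¬3 = 4
((y ⊃ (x ⊃ y)) ⊃ ((z ≡ y) ⊃ (y ∨ y))) ∨ ¬(y ≡ (z ⊃ y)) = 3 ∨ 4 = 4
¬(((y ⊃ (x ⊃ y)) ⊃ ((z ≡ y) ⊃ (y ∨ y))) ∨ ¬(y ≡ (z ⊃ y))) = ¬4 = 3

3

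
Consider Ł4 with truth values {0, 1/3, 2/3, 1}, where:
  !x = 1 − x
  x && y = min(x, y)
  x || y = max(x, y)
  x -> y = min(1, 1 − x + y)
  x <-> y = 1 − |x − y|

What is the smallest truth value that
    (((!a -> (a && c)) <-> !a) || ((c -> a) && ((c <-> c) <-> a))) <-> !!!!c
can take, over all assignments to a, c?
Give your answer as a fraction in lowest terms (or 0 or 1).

0

Take a = 0, c = 1:
!a = !0 = 1
a && c = 0 && 1 = 0
!a -> (a && c) = 1 -> 0 = 0
!a = !0 = 1
(!a -> (a && c)) <-> !a = 0 <-> 1 = 0
c -> a = 1 -> 0 = 0
c <-> c = 1 <-> 1 = 1
(c <-> c) <-> a = 1 <-> 0 = 0
(c -> a) && ((c <-> c) <-> a) = 0 && 0 = 0
((!a -> (a && c)) <-> !a) || ((c -> a) && ((c <-> c) <-> a)) = 0 || 0 = 0
!c = !1 = 0
!!c = !0 = 1
!!!c = !1 = 0
!!!!c = !0 = 1
(((!a -> (a && c)) <-> !a) || ((c -> a) && ((c <-> c) <-> a))) <-> !!!!c = 0 <-> 1 = 0
No assignment yields a value below 0, so this is the minimum.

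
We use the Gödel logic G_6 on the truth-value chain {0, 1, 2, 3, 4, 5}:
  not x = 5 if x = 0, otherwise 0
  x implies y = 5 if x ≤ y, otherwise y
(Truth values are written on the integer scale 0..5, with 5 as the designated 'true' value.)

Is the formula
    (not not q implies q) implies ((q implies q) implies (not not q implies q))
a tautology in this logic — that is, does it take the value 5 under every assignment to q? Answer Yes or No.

q = 0 ↦ 5
q = 1 ↦ 5
q = 2 ↦ 5
q = 3 ↦ 5
q = 4 ↦ 5
q = 5 ↦ 5
Every assignment gives a value ≥ 5.

Yes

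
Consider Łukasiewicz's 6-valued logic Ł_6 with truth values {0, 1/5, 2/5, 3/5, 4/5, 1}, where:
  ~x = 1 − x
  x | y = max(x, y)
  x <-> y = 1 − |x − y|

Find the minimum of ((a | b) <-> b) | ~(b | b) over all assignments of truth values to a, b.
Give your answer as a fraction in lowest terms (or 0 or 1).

3/5

Take a = 4/5, b = 2/5:
a | b = 4/5 | 2/5 = 4/5
(a | b) <-> b = 4/5 <-> 2/5 = 3/5
b | b = 2/5 | 2/5 = 2/5
~(b | b) = ~2/5 = 3/5
((a | b) <-> b) | ~(b | b) = 3/5 | 3/5 = 3/5
No assignment yields a value below 3/5, so this is the minimum.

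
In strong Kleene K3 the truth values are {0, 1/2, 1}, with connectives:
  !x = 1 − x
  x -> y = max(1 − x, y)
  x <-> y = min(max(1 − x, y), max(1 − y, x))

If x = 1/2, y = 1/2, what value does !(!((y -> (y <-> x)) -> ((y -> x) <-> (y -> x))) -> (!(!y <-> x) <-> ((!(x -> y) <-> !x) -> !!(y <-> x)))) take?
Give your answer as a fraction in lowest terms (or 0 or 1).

1/2

y <-> x = 1/2 <-> 1/2 = 1/2
y -> (y <-> x) = 1/2 -> 1/2 = 1/2
y -> x = 1/2 -> 1/2 = 1/2
y -> x = 1/2 -> 1/2 = 1/2
(y -> x) <-> (y -> x) = 1/2 <-> 1/2 = 1/2
(y -> (y <-> x)) -> ((y -> x) <-> (y -> x)) = 1/2 -> 1/2 = 1/2
!((y -> (y <-> x)) -> ((y -> x) <-> (y -> x))) = !1/2 = 1/2
!y = !1/2 = 1/2
!y <-> x = 1/2 <-> 1/2 = 1/2
!(!y <-> x) = !1/2 = 1/2
x -> y = 1/2 -> 1/2 = 1/2
!(x -> y) = !1/2 = 1/2
!x = !1/2 = 1/2
!(x -> y) <-> !x = 1/2 <-> 1/2 = 1/2
y <-> x = 1/2 <-> 1/2 = 1/2
!(y <-> x) = !1/2 = 1/2
!!(y <-> x) = !1/2 = 1/2
(!(x -> y) <-> !x) -> !!(y <-> x) = 1/2 -> 1/2 = 1/2
!(!y <-> x) <-> ((!(x -> y) <-> !x) -> !!(y <-> x)) = 1/2 <-> 1/2 = 1/2
!((y -> (y <-> x)) -> ((y -> x) <-> (y -> x))) -> (!(!y <-> x) <-> ((!(x -> y) <-> !x) -> !!(y <-> x))) = 1/2 -> 1/2 = 1/2
!(!((y -> (y <-> x)) -> ((y -> x) <-> (y -> x))) -> (!(!y <-> x) <-> ((!(x -> y) <-> !x) -> !!(y <-> x)))) = !1/2 = 1/2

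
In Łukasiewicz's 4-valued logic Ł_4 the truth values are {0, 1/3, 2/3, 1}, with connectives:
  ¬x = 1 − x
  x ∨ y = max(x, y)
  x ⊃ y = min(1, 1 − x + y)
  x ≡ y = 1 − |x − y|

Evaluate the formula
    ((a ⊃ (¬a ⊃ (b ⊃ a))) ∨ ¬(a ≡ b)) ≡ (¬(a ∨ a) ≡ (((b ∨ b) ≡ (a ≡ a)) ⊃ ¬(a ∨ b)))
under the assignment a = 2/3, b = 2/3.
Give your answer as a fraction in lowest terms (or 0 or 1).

2/3

¬a = ¬2/3 = 1/3
b ⊃ a = 2/3 ⊃ 2/3 = 1
¬a ⊃ (b ⊃ a) = 1/3 ⊃ 1 = 1
a ⊃ (¬a ⊃ (b ⊃ a)) = 2/3 ⊃ 1 = 1
a ≡ b = 2/3 ≡ 2/3 = 1
¬(a ≡ b) = ¬1 = 0
(a ⊃ (¬a ⊃ (b ⊃ a))) ∨ ¬(a ≡ b) = 1 ∨ 0 = 1
a ∨ a = 2/3 ∨ 2/3 = 2/3
¬(a ∨ a) = ¬2/3 = 1/3
b ∨ b = 2/3 ∨ 2/3 = 2/3
a ≡ a = 2/3 ≡ 2/3 = 1
(b ∨ b) ≡ (a ≡ a) = 2/3 ≡ 1 = 2/3
a ∨ b = 2/3 ∨ 2/3 = 2/3
¬(a ∨ b) = ¬2/3 = 1/3
((b ∨ b) ≡ (a ≡ a)) ⊃ ¬(a ∨ b) = 2/3 ⊃ 1/3 = 2/3
¬(a ∨ a) ≡ (((b ∨ b) ≡ (a ≡ a)) ⊃ ¬(a ∨ b)) = 1/3 ≡ 2/3 = 2/3
((a ⊃ (¬a ⊃ (b ⊃ a))) ∨ ¬(a ≡ b)) ≡ (¬(a ∨ a) ≡ (((b ∨ b) ≡ (a ≡ a)) ⊃ ¬(a ∨ b))) = 1 ≡ 2/3 = 2/3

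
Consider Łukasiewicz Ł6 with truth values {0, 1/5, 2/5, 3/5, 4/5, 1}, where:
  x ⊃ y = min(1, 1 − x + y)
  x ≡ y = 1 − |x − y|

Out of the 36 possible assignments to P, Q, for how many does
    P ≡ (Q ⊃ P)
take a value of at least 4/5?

value 1: 11 assignments (counts)
value 4/5: 9 assignments (counts)
value 3/5: 7 assignments
value 2/5: 5 assignments
value 1/5: 3 assignments
value 0: 1 assignment
So 20 of the 36 assignments meet the threshold.

20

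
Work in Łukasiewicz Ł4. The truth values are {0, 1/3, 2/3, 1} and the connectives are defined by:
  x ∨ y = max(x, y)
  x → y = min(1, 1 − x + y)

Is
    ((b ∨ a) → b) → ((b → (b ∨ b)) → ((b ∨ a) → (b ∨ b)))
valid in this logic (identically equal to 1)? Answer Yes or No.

Yes

a = 0, b = 0 ↦ 1
a = 0, b = 1/3 ↦ 1
a = 0, b = 2/3 ↦ 1
a = 0, b = 1 ↦ 1
a = 1/3, b = 0 ↦ 1
a = 1/3, b = 1/3 ↦ 1
a = 1/3, b = 2/3 ↦ 1
a = 1/3, b = 1 ↦ 1
a = 2/3, b = 0 ↦ 1
a = 2/3, b = 1/3 ↦ 1
a = 2/3, b = 2/3 ↦ 1
a = 2/3, b = 1 ↦ 1
a = 1, b = 0 ↦ 1
a = 1, b = 1/3 ↦ 1
a = 1, b = 2/3 ↦ 1
a = 1, b = 1 ↦ 1
Every assignment gives a value ≥ 1.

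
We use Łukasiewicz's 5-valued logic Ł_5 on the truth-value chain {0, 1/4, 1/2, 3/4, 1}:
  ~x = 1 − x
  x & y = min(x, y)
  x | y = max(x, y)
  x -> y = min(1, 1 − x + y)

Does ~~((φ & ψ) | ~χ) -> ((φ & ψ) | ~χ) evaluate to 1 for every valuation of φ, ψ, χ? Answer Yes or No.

Yes

At φ = 1, ψ = 0, χ = 1/4, for instance:
φ & ψ = 1 & 0 = 0
~χ = ~1/4 = 3/4
(φ & ψ) | ~χ = 0 | 3/4 = 3/4
~((φ & ψ) | ~χ) = ~3/4 = 1/4
~~((φ & ψ) | ~χ) = ~1/4 = 3/4
~~((φ & ψ) | ~χ) -> ((φ & ψ) | ~χ) = 3/4 -> 3/4 = 1
and checking the remaining 124 assignments likewise gives ≥ 1 in every case.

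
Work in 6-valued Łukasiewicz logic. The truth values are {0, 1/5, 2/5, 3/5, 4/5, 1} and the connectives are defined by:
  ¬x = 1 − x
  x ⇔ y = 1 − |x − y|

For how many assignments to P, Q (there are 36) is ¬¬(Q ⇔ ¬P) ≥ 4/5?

16

value 1: 6 assignments (counts)
value 4/5: 10 assignments (counts)
value 3/5: 8 assignments
value 2/5: 6 assignments
value 1/5: 4 assignments
value 0: 2 assignments
So 16 of the 36 assignments meet the threshold.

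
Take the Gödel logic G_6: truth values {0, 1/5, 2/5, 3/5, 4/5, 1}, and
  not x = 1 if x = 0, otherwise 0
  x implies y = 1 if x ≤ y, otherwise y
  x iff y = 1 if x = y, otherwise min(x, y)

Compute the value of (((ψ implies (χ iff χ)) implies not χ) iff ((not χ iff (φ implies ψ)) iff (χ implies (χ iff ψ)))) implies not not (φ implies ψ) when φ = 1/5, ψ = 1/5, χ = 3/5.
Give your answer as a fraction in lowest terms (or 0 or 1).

χ iff χ = 3/5 iff 3/5 = 1
ψ implies (χ iff χ) = 1/5 implies 1 = 1
not χ = not 3/5 = 0
(ψ implies (χ iff χ)) implies not χ = 1 implies 0 = 0
not χ = not 3/5 = 0
φ implies ψ = 1/5 implies 1/5 = 1
not χ iff (φ implies ψ) = 0 iff 1 = 0
χ iff ψ = 3/5 iff 1/5 = 1/5
χ implies (χ iff ψ) = 3/5 implies 1/5 = 1/5
(not χ iff (φ implies ψ)) iff (χ implies (χ iff ψ)) = 0 iff 1/5 = 0
((ψ implies (χ iff χ)) implies not χ) iff ((not χ iff (φ implies ψ)) iff (χ implies (χ iff ψ))) = 0 iff 0 = 1
φ implies ψ = 1/5 implies 1/5 = 1
not (φ implies ψ) = not 1 = 0
not not (φ implies ψ) = not 0 = 1
(((ψ implies (χ iff χ)) implies not χ) iff ((not χ iff (φ implies ψ)) iff (χ implies (χ iff ψ)))) implies not not (φ implies ψ) = 1 implies 1 = 1

1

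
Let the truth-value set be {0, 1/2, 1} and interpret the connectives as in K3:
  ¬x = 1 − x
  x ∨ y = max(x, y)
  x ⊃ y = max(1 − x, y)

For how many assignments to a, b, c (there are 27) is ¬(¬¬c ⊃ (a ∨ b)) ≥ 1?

value 1: 1 assignment (counts)
value 1/2: 7 assignments
value 0: 19 assignments
So 1 of the 27 assignments meets the threshold.

1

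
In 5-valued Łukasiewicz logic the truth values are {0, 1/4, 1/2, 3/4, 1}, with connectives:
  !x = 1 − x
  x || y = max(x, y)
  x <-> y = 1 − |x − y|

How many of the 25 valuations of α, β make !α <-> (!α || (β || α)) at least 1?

value 1: 12 assignments (counts)
value 3/4: 2 assignments
value 1/2: 5 assignments
value 1/4: 1 assignment
value 0: 5 assignments
So 12 of the 25 assignments meet the threshold.

12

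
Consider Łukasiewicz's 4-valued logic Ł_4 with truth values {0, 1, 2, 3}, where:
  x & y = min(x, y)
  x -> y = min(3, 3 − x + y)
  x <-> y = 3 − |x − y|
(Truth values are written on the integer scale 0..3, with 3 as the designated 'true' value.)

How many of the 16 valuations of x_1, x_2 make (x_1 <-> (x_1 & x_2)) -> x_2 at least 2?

x_1 = 0, x_2 = 0 ↦ 0  <
x_1 = 0, x_2 = 1 ↦ 1  <
x_1 = 0, x_2 = 2 ↦ 2  ≥
x_1 = 0, x_2 = 3 ↦ 3  ≥
x_1 = 1, x_2 = 0 ↦ 1  <
x_1 = 1, x_2 = 1 ↦ 1  <
x_1 = 1, x_2 = 2 ↦ 2  ≥
x_1 = 1, x_2 = 3 ↦ 3  ≥
x_1 = 2, x_2 = 0 ↦ 2  ≥
x_1 = 2, x_2 = 1 ↦ 2  ≥
x_1 = 2, x_2 = 2 ↦ 2  ≥
x_1 = 2, x_2 = 3 ↦ 3  ≥
x_1 = 3, x_2 = 0 ↦ 3  ≥
x_1 = 3, x_2 = 1 ↦ 3  ≥
x_1 = 3, x_2 = 2 ↦ 3  ≥
x_1 = 3, x_2 = 3 ↦ 3  ≥
So 12 of the 16 assignments meet the threshold.

12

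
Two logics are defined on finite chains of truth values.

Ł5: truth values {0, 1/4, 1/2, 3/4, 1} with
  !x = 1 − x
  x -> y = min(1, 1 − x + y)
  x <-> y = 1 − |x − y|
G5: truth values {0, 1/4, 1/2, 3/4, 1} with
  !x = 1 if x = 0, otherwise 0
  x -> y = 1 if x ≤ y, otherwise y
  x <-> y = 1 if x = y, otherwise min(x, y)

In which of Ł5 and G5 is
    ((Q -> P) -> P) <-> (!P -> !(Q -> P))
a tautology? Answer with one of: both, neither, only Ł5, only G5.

In Ł5: every assignment gives 1 — tautology.
In G5: at P = 1/4, Q = 0 the value is 1/4 — not a tautology.

only Ł5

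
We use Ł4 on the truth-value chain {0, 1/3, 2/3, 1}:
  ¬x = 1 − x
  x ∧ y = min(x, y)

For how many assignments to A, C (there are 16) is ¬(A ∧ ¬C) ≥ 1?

A = 0, C = 0 ↦ 1  ≥
A = 0, C = 1/3 ↦ 1  ≥
A = 0, C = 2/3 ↦ 1  ≥
A = 0, C = 1 ↦ 1  ≥
A = 1/3, C = 0 ↦ 2/3  <
A = 1/3, C = 1/3 ↦ 2/3  <
A = 1/3, C = 2/3 ↦ 2/3  <
A = 1/3, C = 1 ↦ 1  ≥
A = 2/3, C = 0 ↦ 1/3  <
A = 2/3, C = 1/3 ↦ 1/3  <
A = 2/3, C = 2/3 ↦ 2/3  <
A = 2/3, C = 1 ↦ 1  ≥
A = 1, C = 0 ↦ 0  <
A = 1, C = 1/3 ↦ 1/3  <
A = 1, C = 2/3 ↦ 2/3  <
A = 1, C = 1 ↦ 1  ≥
So 7 of the 16 assignments meet the threshold.

7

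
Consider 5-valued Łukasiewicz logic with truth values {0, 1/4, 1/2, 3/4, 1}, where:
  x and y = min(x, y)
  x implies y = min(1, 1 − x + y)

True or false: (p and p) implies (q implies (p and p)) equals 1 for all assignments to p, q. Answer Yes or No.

At p = 1/2, q = 1, for instance:
p and p = 1/2 and 1/2 = 1/2
q implies (p and p) = 1 implies 1/2 = 1/2
(p and p) implies (q implies (p and p)) = 1/2 implies 1/2 = 1
and checking the remaining 24 assignments likewise gives ≥ 1 in every case.

Yes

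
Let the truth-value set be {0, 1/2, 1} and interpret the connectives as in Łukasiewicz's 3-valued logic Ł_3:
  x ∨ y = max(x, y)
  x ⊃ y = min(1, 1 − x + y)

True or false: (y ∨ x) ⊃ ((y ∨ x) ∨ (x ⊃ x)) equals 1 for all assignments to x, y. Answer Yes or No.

Yes

x = 0, y = 0 ↦ 1
x = 0, y = 1/2 ↦ 1
x = 0, y = 1 ↦ 1
x = 1/2, y = 0 ↦ 1
x = 1/2, y = 1/2 ↦ 1
x = 1/2, y = 1 ↦ 1
x = 1, y = 0 ↦ 1
x = 1, y = 1/2 ↦ 1
x = 1, y = 1 ↦ 1
Every assignment gives a value ≥ 1.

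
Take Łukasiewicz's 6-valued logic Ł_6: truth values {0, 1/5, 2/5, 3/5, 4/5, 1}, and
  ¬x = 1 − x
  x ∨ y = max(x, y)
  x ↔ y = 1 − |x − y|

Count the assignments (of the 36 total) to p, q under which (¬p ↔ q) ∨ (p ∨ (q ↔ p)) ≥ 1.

16

value 1: 16 assignments (counts)
value 4/5: 14 assignments
value 3/5: 6 assignments
So 16 of the 36 assignments meet the threshold.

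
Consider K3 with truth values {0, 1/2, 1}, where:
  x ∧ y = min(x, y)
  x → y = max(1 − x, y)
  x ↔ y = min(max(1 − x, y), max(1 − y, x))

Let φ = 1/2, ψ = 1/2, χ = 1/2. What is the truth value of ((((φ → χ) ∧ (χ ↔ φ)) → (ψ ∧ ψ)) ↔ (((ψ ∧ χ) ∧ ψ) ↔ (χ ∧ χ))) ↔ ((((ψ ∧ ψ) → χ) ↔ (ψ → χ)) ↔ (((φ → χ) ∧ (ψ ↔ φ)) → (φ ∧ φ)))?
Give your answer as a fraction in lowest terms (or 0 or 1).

φ → χ = 1/2 → 1/2 = 1/2
χ ↔ φ = 1/2 ↔ 1/2 = 1/2
(φ → χ) ∧ (χ ↔ φ) = 1/2 ∧ 1/2 = 1/2
ψ ∧ ψ = 1/2 ∧ 1/2 = 1/2
((φ → χ) ∧ (χ ↔ φ)) → (ψ ∧ ψ) = 1/2 → 1/2 = 1/2
ψ ∧ χ = 1/2 ∧ 1/2 = 1/2
(ψ ∧ χ) ∧ ψ = 1/2 ∧ 1/2 = 1/2
χ ∧ χ = 1/2 ∧ 1/2 = 1/2
((ψ ∧ χ) ∧ ψ) ↔ (χ ∧ χ) = 1/2 ↔ 1/2 = 1/2
(((φ → χ) ∧ (χ ↔ φ)) → (ψ ∧ ψ)) ↔ (((ψ ∧ χ) ∧ ψ) ↔ (χ ∧ χ)) = 1/2 ↔ 1/2 = 1/2
ψ ∧ ψ = 1/2 ∧ 1/2 = 1/2
(ψ ∧ ψ) → χ = 1/2 → 1/2 = 1/2
ψ → χ = 1/2 → 1/2 = 1/2
((ψ ∧ ψ) → χ) ↔ (ψ → χ) = 1/2 ↔ 1/2 = 1/2
φ → χ = 1/2 → 1/2 = 1/2
ψ ↔ φ = 1/2 ↔ 1/2 = 1/2
(φ → χ) ∧ (ψ ↔ φ) = 1/2 ∧ 1/2 = 1/2
φ ∧ φ = 1/2 ∧ 1/2 = 1/2
((φ → χ) ∧ (ψ ↔ φ)) → (φ ∧ φ) = 1/2 → 1/2 = 1/2
(((ψ ∧ ψ) → χ) ↔ (ψ → χ)) ↔ (((φ → χ) ∧ (ψ ↔ φ)) → (φ ∧ φ)) = 1/2 ↔ 1/2 = 1/2
((((φ → χ) ∧ (χ ↔ φ)) → (ψ ∧ ψ)) ↔ (((ψ ∧ χ) ∧ ψ) ↔ (χ ∧ χ))) ↔ ((((ψ ∧ ψ) → χ) ↔ (ψ → χ)) ↔ (((φ → χ) ∧ (ψ ↔ φ)) → (φ ∧ φ))) = 1/2 ↔ 1/2 = 1/2

1/2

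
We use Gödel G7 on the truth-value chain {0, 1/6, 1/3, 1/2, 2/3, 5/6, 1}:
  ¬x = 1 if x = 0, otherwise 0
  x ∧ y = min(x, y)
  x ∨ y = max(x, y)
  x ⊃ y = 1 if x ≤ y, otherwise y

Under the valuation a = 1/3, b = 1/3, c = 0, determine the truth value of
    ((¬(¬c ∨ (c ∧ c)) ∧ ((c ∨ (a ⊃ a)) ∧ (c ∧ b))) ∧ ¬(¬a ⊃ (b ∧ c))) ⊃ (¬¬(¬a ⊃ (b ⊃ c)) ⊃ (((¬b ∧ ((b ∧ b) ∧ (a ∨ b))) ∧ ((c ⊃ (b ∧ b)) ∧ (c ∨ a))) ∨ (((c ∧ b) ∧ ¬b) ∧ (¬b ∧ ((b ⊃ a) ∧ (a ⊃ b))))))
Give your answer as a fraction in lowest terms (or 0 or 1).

1

¬c = ¬0 = 1
c ∧ c = 0 ∧ 0 = 0
¬c ∨ (c ∧ c) = 1 ∨ 0 = 1
¬(¬c ∨ (c ∧ c)) = ¬1 = 0
a ⊃ a = 1/3 ⊃ 1/3 = 1
c ∨ (a ⊃ a) = 0 ∨ 1 = 1
c ∧ b = 0 ∧ 1/3 = 0
(c ∨ (a ⊃ a)) ∧ (c ∧ b) = 1 ∧ 0 = 0
¬(¬c ∨ (c ∧ c)) ∧ ((c ∨ (a ⊃ a)) ∧ (c ∧ b)) = 0 ∧ 0 = 0
¬a = ¬1/3 = 0
b ∧ c = 1/3 ∧ 0 = 0
¬a ⊃ (b ∧ c) = 0 ⊃ 0 = 1
¬(¬a ⊃ (b ∧ c)) = ¬1 = 0
(¬(¬c ∨ (c ∧ c)) ∧ ((c ∨ (a ⊃ a)) ∧ (c ∧ b))) ∧ ¬(¬a ⊃ (b ∧ c)) = 0 ∧ 0 = 0
¬a = ¬1/3 = 0
b ⊃ c = 1/3 ⊃ 0 = 0
¬a ⊃ (b ⊃ c) = 0 ⊃ 0 = 1
¬(¬a ⊃ (b ⊃ c)) = ¬1 = 0
¬¬(¬a ⊃ (b ⊃ c)) = ¬0 = 1
¬b = ¬1/3 = 0
b ∧ b = 1/3 ∧ 1/3 = 1/3
a ∨ b = 1/3 ∨ 1/3 = 1/3
(b ∧ b) ∧ (a ∨ b) = 1/3 ∧ 1/3 = 1/3
¬b ∧ ((b ∧ b) ∧ (a ∨ b)) = 0 ∧ 1/3 = 0
b ∧ b = 1/3 ∧ 1/3 = 1/3
c ⊃ (b ∧ b) = 0 ⊃ 1/3 = 1
c ∨ a = 0 ∨ 1/3 = 1/3
(c ⊃ (b ∧ b)) ∧ (c ∨ a) = 1 ∧ 1/3 = 1/3
(¬b ∧ ((b ∧ b) ∧ (a ∨ b))) ∧ ((c ⊃ (b ∧ b)) ∧ (c ∨ a)) = 0 ∧ 1/3 = 0
c ∧ b = 0 ∧ 1/3 = 0
¬b = ¬1/3 = 0
(c ∧ b) ∧ ¬b = 0 ∧ 0 = 0
¬b = ¬1/3 = 0
b ⊃ a = 1/3 ⊃ 1/3 = 1
a ⊃ b = 1/3 ⊃ 1/3 = 1
(b ⊃ a) ∧ (a ⊃ b) = 1 ∧ 1 = 1
¬b ∧ ((b ⊃ a) ∧ (a ⊃ b)) = 0 ∧ 1 = 0
((c ∧ b) ∧ ¬b) ∧ (¬b ∧ ((b ⊃ a) ∧ (a ⊃ b))) = 0 ∧ 0 = 0
((¬b ∧ ((b ∧ b) ∧ (a ∨ b))) ∧ ((c ⊃ (b ∧ b)) ∧ (c ∨ a))) ∨ (((c ∧ b) ∧ ¬b) ∧ (¬b ∧ ((b ⊃ a) ∧ (a ⊃ b)))) = 0 ∨ 0 = 0
¬¬(¬a ⊃ (b ⊃ c)) ⊃ (((¬b ∧ ((b ∧ b) ∧ (a ∨ b))) ∧ ((c ⊃ (b ∧ b)) ∧ (c ∨ a))) ∨ (((c ∧ b) ∧ ¬b) ∧ (¬b ∧ ((b ⊃ a) ∧ (a ⊃ b))))) = 1 ⊃ 0 = 0
((¬(¬c ∨ (c ∧ c)) ∧ ((c ∨ (a ⊃ a)) ∧ (c ∧ b))) ∧ ¬(¬a ⊃ (b ∧ c))) ⊃ (¬¬(¬a ⊃ (b ⊃ c)) ⊃ (((¬b ∧ ((b ∧ b) ∧ (a ∨ b))) ∧ ((c ⊃ (b ∧ b)) ∧ (c ∨ a))) ∨ (((c ∧ b) ∧ ¬b) ∧ (¬b ∧ ((b ⊃ a) ∧ (a ⊃ b)))))) = 0 ⊃ 0 = 1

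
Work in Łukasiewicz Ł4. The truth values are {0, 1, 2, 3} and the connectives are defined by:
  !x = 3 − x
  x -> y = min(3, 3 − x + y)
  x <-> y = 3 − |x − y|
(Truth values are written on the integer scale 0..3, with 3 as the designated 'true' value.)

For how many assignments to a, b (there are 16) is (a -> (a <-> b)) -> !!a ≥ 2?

8

a = 0, b = 0 ↦ 0  <
a = 0, b = 1 ↦ 0  <
a = 0, b = 2 ↦ 0  <
a = 0, b = 3 ↦ 0  <
a = 1, b = 0 ↦ 1  <
a = 1, b = 1 ↦ 1  <
a = 1, b = 2 ↦ 1  <
a = 1, b = 3 ↦ 1  <
a = 2, b = 0 ↦ 3  ≥
a = 2, b = 1 ↦ 2  ≥
a = 2, b = 2 ↦ 2  ≥
a = 2, b = 3 ↦ 2  ≥
a = 3, b = 0 ↦ 3  ≥
a = 3, b = 1 ↦ 3  ≥
a = 3, b = 2 ↦ 3  ≥
a = 3, b = 3 ↦ 3  ≥
So 8 of the 16 assignments meet the threshold.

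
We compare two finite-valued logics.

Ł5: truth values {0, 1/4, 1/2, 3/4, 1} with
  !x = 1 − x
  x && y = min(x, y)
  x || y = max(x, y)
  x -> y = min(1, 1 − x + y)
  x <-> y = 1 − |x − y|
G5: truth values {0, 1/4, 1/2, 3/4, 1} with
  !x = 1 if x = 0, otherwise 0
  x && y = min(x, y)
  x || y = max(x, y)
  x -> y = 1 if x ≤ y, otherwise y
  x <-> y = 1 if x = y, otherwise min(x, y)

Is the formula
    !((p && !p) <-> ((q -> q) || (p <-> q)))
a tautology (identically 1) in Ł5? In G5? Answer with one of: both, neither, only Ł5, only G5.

only G5

In Ł5: at p = 1/4, q = 0 the value is 3/4 — not a tautology.
In G5: every assignment gives 1 — tautology.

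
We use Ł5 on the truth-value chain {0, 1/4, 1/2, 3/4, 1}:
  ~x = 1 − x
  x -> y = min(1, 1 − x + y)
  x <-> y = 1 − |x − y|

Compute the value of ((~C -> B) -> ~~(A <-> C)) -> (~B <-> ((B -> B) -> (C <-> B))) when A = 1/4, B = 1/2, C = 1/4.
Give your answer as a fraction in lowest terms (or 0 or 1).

3/4

~C = ~1/4 = 3/4
~C -> B = 3/4 -> 1/2 = 3/4
A <-> C = 1/4 <-> 1/4 = 1
~(A <-> C) = ~1 = 0
~~(A <-> C) = ~0 = 1
(~C -> B) -> ~~(A <-> C) = 3/4 -> 1 = 1
~B = ~1/2 = 1/2
B -> B = 1/2 -> 1/2 = 1
C <-> B = 1/4 <-> 1/2 = 3/4
(B -> B) -> (C <-> B) = 1 -> 3/4 = 3/4
~B <-> ((B -> B) -> (C <-> B)) = 1/2 <-> 3/4 = 3/4
((~C -> B) -> ~~(A <-> C)) -> (~B <-> ((B -> B) -> (C <-> B))) = 1 -> 3/4 = 3/4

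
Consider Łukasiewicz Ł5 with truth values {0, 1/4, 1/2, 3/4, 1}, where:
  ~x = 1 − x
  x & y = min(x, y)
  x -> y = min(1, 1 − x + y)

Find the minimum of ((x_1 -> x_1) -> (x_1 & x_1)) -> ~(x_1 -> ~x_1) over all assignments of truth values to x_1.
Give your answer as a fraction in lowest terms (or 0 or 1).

1/2

Take x_1 = 1/2:
x_1 -> x_1 = 1/2 -> 1/2 = 1
x_1 & x_1 = 1/2 & 1/2 = 1/2
(x_1 -> x_1) -> (x_1 & x_1) = 1 -> 1/2 = 1/2
~x_1 = ~1/2 = 1/2
x_1 -> ~x_1 = 1/2 -> 1/2 = 1
~(x_1 -> ~x_1) = ~1 = 0
((x_1 -> x_1) -> (x_1 & x_1)) -> ~(x_1 -> ~x_1) = 1/2 -> 0 = 1/2
No assignment yields a value below 1/2, so this is the minimum.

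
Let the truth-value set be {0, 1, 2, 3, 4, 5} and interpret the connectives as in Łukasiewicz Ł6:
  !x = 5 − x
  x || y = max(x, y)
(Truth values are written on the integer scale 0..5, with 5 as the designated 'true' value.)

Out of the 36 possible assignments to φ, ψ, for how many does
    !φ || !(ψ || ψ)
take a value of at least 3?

27

value 5: 11 assignments (counts)
value 4: 9 assignments (counts)
value 3: 7 assignments (counts)
value 2: 5 assignments
value 1: 3 assignments
value 0: 1 assignment
So 27 of the 36 assignments meet the threshold.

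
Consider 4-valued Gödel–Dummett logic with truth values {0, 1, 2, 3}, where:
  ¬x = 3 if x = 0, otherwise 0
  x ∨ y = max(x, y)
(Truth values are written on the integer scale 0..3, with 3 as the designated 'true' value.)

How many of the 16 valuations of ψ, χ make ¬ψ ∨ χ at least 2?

ψ = 0, χ = 0 ↦ 3  ≥
ψ = 0, χ = 1 ↦ 3  ≥
ψ = 0, χ = 2 ↦ 3  ≥
ψ = 0, χ = 3 ↦ 3  ≥
ψ = 1, χ = 0 ↦ 0  <
ψ = 1, χ = 1 ↦ 1  <
ψ = 1, χ = 2 ↦ 2  ≥
ψ = 1, χ = 3 ↦ 3  ≥
ψ = 2, χ = 0 ↦ 0  <
ψ = 2, χ = 1 ↦ 1  <
ψ = 2, χ = 2 ↦ 2  ≥
ψ = 2, χ = 3 ↦ 3  ≥
ψ = 3, χ = 0 ↦ 0  <
ψ = 3, χ = 1 ↦ 1  <
ψ = 3, χ = 2 ↦ 2  ≥
ψ = 3, χ = 3 ↦ 3  ≥
So 10 of the 16 assignments meet the threshold.

10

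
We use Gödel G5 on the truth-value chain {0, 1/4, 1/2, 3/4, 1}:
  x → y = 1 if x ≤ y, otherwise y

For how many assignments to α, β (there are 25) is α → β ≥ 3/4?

16

value 1: 15 assignments (counts)
value 3/4: 1 assignment (counts)
value 1/2: 2 assignments
value 1/4: 3 assignments
value 0: 4 assignments
So 16 of the 25 assignments meet the threshold.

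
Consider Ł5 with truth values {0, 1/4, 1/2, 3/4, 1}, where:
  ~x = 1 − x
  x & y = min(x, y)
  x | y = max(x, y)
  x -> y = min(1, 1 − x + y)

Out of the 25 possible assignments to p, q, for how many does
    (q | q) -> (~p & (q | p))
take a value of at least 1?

value 1: 15 assignments (counts)
value 3/4: 4 assignments
value 1/2: 3 assignments
value 1/4: 2 assignments
value 0: 1 assignment
So 15 of the 25 assignments meet the threshold.

15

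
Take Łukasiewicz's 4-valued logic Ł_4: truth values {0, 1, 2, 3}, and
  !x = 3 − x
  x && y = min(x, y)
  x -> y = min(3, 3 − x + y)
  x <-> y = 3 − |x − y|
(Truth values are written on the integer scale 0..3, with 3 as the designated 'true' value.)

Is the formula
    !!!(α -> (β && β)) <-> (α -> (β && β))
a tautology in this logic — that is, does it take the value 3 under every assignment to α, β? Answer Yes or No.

No

Counterexample: take α = 0, β = 0.
β && β = 0 && 0 = 0
α -> (β && β) = 0 -> 0 = 3
!(α -> (β && β)) = !3 = 0
!!(α -> (β && β)) = !0 = 3
!!!(α -> (β && β)) = !3 = 0
!!!(α -> (β && β)) <-> (α -> (β && β)) = 0 <-> 3 = 0
This gives 0 ≠ 3.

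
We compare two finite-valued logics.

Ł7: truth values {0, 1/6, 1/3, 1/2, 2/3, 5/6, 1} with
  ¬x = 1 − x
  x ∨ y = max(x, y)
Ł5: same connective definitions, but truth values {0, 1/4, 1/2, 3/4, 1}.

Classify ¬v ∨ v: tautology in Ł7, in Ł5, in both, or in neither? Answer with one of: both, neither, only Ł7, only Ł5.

In Ł7: at v = 1/6 the value is 5/6 — not a tautology.
In Ł5: at v = 1/4 the value is 3/4 — not a tautology.

neither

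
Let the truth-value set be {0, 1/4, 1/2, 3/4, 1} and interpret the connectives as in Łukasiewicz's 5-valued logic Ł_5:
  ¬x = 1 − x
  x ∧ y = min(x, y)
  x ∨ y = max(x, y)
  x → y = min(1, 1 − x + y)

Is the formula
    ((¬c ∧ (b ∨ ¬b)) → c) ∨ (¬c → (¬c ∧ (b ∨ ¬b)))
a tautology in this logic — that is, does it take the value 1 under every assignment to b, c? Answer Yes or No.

No

Counterexample: take b = 1/4, c = 0.
¬c = ¬0 = 1
¬b = ¬1/4 = 3/4
b ∨ ¬b = 1/4 ∨ 3/4 = 3/4
¬c ∧ (b ∨ ¬b) = 1 ∧ 3/4 = 3/4
(¬c ∧ (b ∨ ¬b)) → c = 3/4 → 0 = 1/4
¬c = ¬0 = 1
¬c = ¬0 = 1
¬b = ¬1/4 = 3/4
b ∨ ¬b = 1/4 ∨ 3/4 = 3/4
¬c ∧ (b ∨ ¬b) = 1 ∧ 3/4 = 3/4
¬c → (¬c ∧ (b ∨ ¬b)) = 1 → 3/4 = 3/4
((¬c ∧ (b ∨ ¬b)) → c) ∨ (¬c → (¬c ∧ (b ∨ ¬b))) = 1/4 ∨ 3/4 = 3/4
This gives 3/4 ≠ 1.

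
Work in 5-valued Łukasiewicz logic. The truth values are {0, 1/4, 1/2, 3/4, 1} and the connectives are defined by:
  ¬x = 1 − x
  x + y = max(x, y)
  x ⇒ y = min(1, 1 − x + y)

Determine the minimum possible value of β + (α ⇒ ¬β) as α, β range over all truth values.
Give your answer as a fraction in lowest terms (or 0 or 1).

Take α = 1, β = 1/2:
¬β = ¬1/2 = 1/2
α ⇒ ¬β = 1 ⇒ 1/2 = 1/2
β + (α ⇒ ¬β) = 1/2 + 1/2 = 1/2
No assignment yields a value below 1/2, so this is the minimum.

1/2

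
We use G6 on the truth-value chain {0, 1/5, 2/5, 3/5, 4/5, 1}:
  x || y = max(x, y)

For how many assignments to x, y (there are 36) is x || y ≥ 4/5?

value 1: 11 assignments (counts)
value 4/5: 9 assignments (counts)
value 3/5: 7 assignments
value 2/5: 5 assignments
value 1/5: 3 assignments
value 0: 1 assignment
So 20 of the 36 assignments meet the threshold.

20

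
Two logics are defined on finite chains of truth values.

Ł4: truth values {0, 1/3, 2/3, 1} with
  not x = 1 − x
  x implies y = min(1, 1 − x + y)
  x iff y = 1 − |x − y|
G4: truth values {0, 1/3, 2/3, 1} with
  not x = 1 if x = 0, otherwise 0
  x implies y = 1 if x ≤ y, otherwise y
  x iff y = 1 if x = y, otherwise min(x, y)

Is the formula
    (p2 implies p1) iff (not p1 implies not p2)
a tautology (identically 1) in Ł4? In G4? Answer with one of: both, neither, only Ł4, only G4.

In Ł4: every assignment gives 1 — tautology.
In G4: at p1 = 1/3, p2 = 2/3 the value is 1/3 — not a tautology.

only Ł4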